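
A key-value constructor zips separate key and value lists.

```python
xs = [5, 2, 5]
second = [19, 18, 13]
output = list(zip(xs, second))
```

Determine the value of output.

Step 1: zip pairs elements at same index:
  Index 0: (5, 19)
  Index 1: (2, 18)
  Index 2: (5, 13)
Therefore output = [(5, 19), (2, 18), (5, 13)].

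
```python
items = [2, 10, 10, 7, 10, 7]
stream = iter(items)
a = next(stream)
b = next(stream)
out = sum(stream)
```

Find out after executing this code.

Step 1: Create iterator over [2, 10, 10, 7, 10, 7].
Step 2: a = next() = 2, b = next() = 10.
Step 3: sum() of remaining [10, 7, 10, 7] = 34.
Therefore out = 34.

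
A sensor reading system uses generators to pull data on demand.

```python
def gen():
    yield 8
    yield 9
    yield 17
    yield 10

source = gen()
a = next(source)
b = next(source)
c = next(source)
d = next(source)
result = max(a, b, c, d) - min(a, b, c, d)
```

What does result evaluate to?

Step 1: Create generator and consume all values:
  a = next(source) = 8
  b = next(source) = 9
  c = next(source) = 17
  d = next(source) = 10
Step 2: max = 17, min = 8, result = 17 - 8 = 9.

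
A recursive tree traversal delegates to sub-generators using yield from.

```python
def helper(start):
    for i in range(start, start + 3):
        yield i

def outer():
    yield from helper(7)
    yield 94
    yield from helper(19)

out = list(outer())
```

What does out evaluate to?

Step 1: outer() delegates to helper(7):
  yield 7
  yield 8
  yield 9
Step 2: yield 94
Step 3: Delegates to helper(19):
  yield 19
  yield 20
  yield 21
Therefore out = [7, 8, 9, 94, 19, 20, 21].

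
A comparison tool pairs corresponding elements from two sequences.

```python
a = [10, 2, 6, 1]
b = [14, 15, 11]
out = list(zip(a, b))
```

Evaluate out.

Step 1: zip stops at shortest (len(a)=4, len(b)=3):
  Index 0: (10, 14)
  Index 1: (2, 15)
  Index 2: (6, 11)
Step 2: Last element of a (1) has no pair, dropped.
Therefore out = [(10, 14), (2, 15), (6, 11)].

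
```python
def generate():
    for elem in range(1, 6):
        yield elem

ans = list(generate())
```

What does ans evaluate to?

Step 1: The generator yields each value from range(1, 6).
Step 2: list() consumes all yields: [1, 2, 3, 4, 5].
Therefore ans = [1, 2, 3, 4, 5].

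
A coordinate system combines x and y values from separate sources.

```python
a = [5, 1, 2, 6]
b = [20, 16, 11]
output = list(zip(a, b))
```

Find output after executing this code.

Step 1: zip stops at shortest (len(a)=4, len(b)=3):
  Index 0: (5, 20)
  Index 1: (1, 16)
  Index 2: (2, 11)
Step 2: Last element of a (6) has no pair, dropped.
Therefore output = [(5, 20), (1, 16), (2, 11)].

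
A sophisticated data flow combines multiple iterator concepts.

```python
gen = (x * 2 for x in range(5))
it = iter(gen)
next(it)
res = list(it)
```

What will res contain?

Step 1: Generator produces [0, 2, 4, 6, 8].
Step 2: next(it) consumes first element (0).
Step 3: list(it) collects remaining: [2, 4, 6, 8].
Therefore res = [2, 4, 6, 8].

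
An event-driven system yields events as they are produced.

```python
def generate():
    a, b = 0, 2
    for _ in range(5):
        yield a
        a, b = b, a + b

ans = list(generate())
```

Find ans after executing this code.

Step 1: Fibonacci-like sequence starting with a=0, b=2:
  Iteration 1: yield a=0, then a,b = 2,2
  Iteration 2: yield a=2, then a,b = 2,4
  Iteration 3: yield a=2, then a,b = 4,6
  Iteration 4: yield a=4, then a,b = 6,10
  Iteration 5: yield a=6, then a,b = 10,16
Therefore ans = [0, 2, 2, 4, 6].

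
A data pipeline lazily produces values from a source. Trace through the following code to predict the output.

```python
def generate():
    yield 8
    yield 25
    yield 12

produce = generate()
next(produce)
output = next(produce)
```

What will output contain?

Step 1: generate() creates a generator.
Step 2: next(produce) yields 8 (consumed and discarded).
Step 3: next(produce) yields 25, assigned to output.
Therefore output = 25.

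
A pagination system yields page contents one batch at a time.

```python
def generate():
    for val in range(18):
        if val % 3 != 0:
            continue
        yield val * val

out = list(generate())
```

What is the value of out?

Step 1: Only yield val**2 when val is divisible by 3:
  val=0: 0 % 3 == 0, yield 0**2 = 0
  val=3: 3 % 3 == 0, yield 3**2 = 9
  val=6: 6 % 3 == 0, yield 6**2 = 36
  val=9: 9 % 3 == 0, yield 9**2 = 81
  val=12: 12 % 3 == 0, yield 12**2 = 144
  val=15: 15 % 3 == 0, yield 15**2 = 225
Therefore out = [0, 9, 36, 81, 144, 225].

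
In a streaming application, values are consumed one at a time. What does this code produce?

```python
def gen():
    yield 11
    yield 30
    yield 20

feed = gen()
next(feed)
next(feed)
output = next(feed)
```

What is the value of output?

Step 1: gen() creates a generator.
Step 2: next(feed) yields 11 (consumed and discarded).
Step 3: next(feed) yields 30 (consumed and discarded).
Step 4: next(feed) yields 20, assigned to output.
Therefore output = 20.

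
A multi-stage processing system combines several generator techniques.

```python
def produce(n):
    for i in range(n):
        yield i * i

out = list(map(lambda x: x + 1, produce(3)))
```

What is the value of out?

Step 1: produce(3) yields squares: [0, 1, 4].
Step 2: map adds 1 to each: [1, 2, 5].
Therefore out = [1, 2, 5].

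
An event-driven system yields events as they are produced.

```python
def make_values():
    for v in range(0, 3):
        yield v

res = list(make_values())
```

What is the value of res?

Step 1: The generator yields each value from range(0, 3).
Step 2: list() consumes all yields: [0, 1, 2].
Therefore res = [0, 1, 2].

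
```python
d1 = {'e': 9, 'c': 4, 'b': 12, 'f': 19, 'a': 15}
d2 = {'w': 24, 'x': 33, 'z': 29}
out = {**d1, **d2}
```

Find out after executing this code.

Step 1: Merge d1 and d2 (d2 values override on key conflicts).
Step 2: d1 has keys ['e', 'c', 'b', 'f', 'a'], d2 has keys ['w', 'x', 'z'].
Therefore out = {'e': 9, 'c': 4, 'b': 12, 'f': 19, 'a': 15, 'w': 24, 'x': 33, 'z': 29}.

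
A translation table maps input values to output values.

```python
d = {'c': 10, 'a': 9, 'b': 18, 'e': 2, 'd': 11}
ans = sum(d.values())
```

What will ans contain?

Step 1: d.values() = [10, 9, 18, 2, 11].
Step 2: sum = 50.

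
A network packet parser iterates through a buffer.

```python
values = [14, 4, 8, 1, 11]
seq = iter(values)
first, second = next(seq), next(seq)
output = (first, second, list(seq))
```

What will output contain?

Step 1: Create iterator over [14, 4, 8, 1, 11].
Step 2: first = 14, second = 4.
Step 3: Remaining elements: [8, 1, 11].
Therefore output = (14, 4, [8, 1, 11]).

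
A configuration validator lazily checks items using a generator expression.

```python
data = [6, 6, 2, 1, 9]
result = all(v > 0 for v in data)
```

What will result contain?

Step 1: Check v > 0 for each element in [6, 6, 2, 1, 9]:
  6 > 0: True
  6 > 0: True
  2 > 0: True
  1 > 0: True
  9 > 0: True
Step 2: all() returns True.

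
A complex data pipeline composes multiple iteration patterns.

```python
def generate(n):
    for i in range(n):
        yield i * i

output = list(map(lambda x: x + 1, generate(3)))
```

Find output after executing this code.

Step 1: generate(3) yields squares: [0, 1, 4].
Step 2: map adds 1 to each: [1, 2, 5].
Therefore output = [1, 2, 5].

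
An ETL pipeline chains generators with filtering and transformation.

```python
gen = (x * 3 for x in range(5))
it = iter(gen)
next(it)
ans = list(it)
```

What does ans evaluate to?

Step 1: Generator produces [0, 3, 6, 9, 12].
Step 2: next(it) consumes first element (0).
Step 3: list(it) collects remaining: [3, 6, 9, 12].
Therefore ans = [3, 6, 9, 12].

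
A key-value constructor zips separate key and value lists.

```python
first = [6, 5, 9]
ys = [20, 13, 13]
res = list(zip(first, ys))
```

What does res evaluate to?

Step 1: zip pairs elements at same index:
  Index 0: (6, 20)
  Index 1: (5, 13)
  Index 2: (9, 13)
Therefore res = [(6, 20), (5, 13), (9, 13)].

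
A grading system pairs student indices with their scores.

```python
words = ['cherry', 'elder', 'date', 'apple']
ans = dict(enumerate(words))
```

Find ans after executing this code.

Step 1: enumerate pairs indices with words:
  0 -> 'cherry'
  1 -> 'elder'
  2 -> 'date'
  3 -> 'apple'
Therefore ans = {0: 'cherry', 1: 'elder', 2: 'date', 3: 'apple'}.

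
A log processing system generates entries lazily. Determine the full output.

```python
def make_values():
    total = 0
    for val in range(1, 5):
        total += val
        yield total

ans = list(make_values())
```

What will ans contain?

Step 1: Generator accumulates running sum:
  val=1: total = 1, yield 1
  val=2: total = 3, yield 3
  val=3: total = 6, yield 6
  val=4: total = 10, yield 10
Therefore ans = [1, 3, 6, 10].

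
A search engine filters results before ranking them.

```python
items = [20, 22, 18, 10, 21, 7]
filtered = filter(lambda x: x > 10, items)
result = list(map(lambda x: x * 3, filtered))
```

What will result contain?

Step 1: Filter items for elements > 10:
  20: kept
  22: kept
  18: kept
  10: removed
  21: kept
  7: removed
Step 2: Map x * 3 on filtered [20, 22, 18, 21]:
  20 -> 60
  22 -> 66
  18 -> 54
  21 -> 63
Therefore result = [60, 66, 54, 63].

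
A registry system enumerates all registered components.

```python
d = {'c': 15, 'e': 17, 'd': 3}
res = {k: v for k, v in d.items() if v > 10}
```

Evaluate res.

Step 1: Filter items where value > 10:
  'c': 15 > 10: kept
  'e': 17 > 10: kept
  'd': 3 <= 10: removed
Therefore res = {'c': 15, 'e': 17}.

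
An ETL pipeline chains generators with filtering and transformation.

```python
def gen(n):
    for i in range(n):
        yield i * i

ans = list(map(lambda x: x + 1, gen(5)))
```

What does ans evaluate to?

Step 1: gen(5) yields squares: [0, 1, 4, 9, 16].
Step 2: map adds 1 to each: [1, 2, 5, 10, 17].
Therefore ans = [1, 2, 5, 10, 17].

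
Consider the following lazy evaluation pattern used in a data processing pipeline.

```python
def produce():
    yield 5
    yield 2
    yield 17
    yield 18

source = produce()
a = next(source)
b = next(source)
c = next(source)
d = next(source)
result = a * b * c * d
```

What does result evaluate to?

Step 1: Create generator and consume all values:
  a = next(source) = 5
  b = next(source) = 2
  c = next(source) = 17
  d = next(source) = 18
Step 2: result = 5 * 2 * 17 * 18 = 3060.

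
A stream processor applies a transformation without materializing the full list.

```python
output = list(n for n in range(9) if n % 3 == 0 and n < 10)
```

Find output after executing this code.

Step 1: Filter range(9) where n % 3 == 0 and n < 10:
  n=0: both conditions met, included
  n=1: excluded (1 % 3 != 0)
  n=2: excluded (2 % 3 != 0)
  n=3: both conditions met, included
  n=4: excluded (4 % 3 != 0)
  n=5: excluded (5 % 3 != 0)
  n=6: both conditions met, included
  n=7: excluded (7 % 3 != 0)
  n=8: excluded (8 % 3 != 0)
Therefore output = [0, 3, 6].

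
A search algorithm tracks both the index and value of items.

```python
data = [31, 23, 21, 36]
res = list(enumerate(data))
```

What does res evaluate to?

Step 1: enumerate pairs each element with its index:
  (0, 31)
  (1, 23)
  (2, 21)
  (3, 36)
Therefore res = [(0, 31), (1, 23), (2, 21), (3, 36)].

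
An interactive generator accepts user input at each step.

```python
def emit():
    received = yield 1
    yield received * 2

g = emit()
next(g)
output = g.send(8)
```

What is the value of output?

Step 1: next(g) advances to first yield, producing 1.
Step 2: send(8) resumes, received = 8.
Step 3: yield received * 2 = 8 * 2 = 16.
Therefore output = 16.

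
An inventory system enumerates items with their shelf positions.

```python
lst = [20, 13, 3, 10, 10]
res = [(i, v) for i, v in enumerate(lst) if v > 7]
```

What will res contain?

Step 1: Filter enumerate([20, 13, 3, 10, 10]) keeping v > 7:
  (0, 20): 20 > 7, included
  (1, 13): 13 > 7, included
  (2, 3): 3 <= 7, excluded
  (3, 10): 10 > 7, included
  (4, 10): 10 > 7, included
Therefore res = [(0, 20), (1, 13), (3, 10), (4, 10)].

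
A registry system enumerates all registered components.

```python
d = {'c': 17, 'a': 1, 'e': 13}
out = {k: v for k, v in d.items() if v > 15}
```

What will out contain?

Step 1: Filter items where value > 15:
  'c': 17 > 15: kept
  'a': 1 <= 15: removed
  'e': 13 <= 15: removed
Therefore out = {'c': 17}.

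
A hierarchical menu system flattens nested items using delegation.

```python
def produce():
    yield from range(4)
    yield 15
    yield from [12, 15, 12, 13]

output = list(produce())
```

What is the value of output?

Step 1: Trace yields in order:
  yield 0
  yield 1
  yield 2
  yield 3
  yield 15
  yield 12
  yield 15
  yield 12
  yield 13
Therefore output = [0, 1, 2, 3, 15, 12, 15, 12, 13].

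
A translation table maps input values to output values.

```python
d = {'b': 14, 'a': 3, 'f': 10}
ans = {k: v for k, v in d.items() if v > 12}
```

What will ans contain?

Step 1: Filter items where value > 12:
  'b': 14 > 12: kept
  'a': 3 <= 12: removed
  'f': 10 <= 12: removed
Therefore ans = {'b': 14}.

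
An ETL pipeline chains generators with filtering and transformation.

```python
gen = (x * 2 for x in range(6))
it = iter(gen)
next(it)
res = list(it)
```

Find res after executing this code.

Step 1: Generator produces [0, 2, 4, 6, 8, 10].
Step 2: next(it) consumes first element (0).
Step 3: list(it) collects remaining: [2, 4, 6, 8, 10].
Therefore res = [2, 4, 6, 8, 10].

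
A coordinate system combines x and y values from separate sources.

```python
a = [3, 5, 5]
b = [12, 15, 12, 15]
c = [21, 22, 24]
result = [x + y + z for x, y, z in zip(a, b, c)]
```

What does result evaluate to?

Step 1: zip three lists (truncates to shortest, len=3):
  3 + 12 + 21 = 36
  5 + 15 + 22 = 42
  5 + 12 + 24 = 41
Therefore result = [36, 42, 41].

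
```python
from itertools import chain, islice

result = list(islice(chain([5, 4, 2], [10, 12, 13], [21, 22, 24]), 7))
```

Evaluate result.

Step 1: chain([5, 4, 2], [10, 12, 13], [21, 22, 24]) = [5, 4, 2, 10, 12, 13, 21, 22, 24].
Step 2: islice takes first 7 elements: [5, 4, 2, 10, 12, 13, 21].
Therefore result = [5, 4, 2, 10, 12, 13, 21].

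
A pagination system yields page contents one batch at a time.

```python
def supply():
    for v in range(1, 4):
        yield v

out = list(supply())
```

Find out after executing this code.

Step 1: The generator yields each value from range(1, 4).
Step 2: list() consumes all yields: [1, 2, 3].
Therefore out = [1, 2, 3].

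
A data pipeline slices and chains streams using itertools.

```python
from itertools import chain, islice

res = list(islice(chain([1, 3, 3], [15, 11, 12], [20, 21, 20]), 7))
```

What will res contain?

Step 1: chain([1, 3, 3], [15, 11, 12], [20, 21, 20]) = [1, 3, 3, 15, 11, 12, 20, 21, 20].
Step 2: islice takes first 7 elements: [1, 3, 3, 15, 11, 12, 20].
Therefore res = [1, 3, 3, 15, 11, 12, 20].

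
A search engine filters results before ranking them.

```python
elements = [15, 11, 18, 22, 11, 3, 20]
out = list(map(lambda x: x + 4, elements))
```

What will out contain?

Step 1: Apply lambda x: x + 4 to each element:
  15 -> 19
  11 -> 15
  18 -> 22
  22 -> 26
  11 -> 15
  3 -> 7
  20 -> 24
Therefore out = [19, 15, 22, 26, 15, 7, 24].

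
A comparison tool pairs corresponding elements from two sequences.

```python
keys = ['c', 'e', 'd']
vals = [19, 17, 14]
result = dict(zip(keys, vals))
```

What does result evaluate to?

Step 1: zip pairs keys with values:
  'c' -> 19
  'e' -> 17
  'd' -> 14
Therefore result = {'c': 19, 'e': 17, 'd': 14}.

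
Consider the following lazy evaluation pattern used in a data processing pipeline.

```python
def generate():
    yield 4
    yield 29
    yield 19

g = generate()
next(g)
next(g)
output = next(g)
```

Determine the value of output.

Step 1: generate() creates a generator.
Step 2: next(g) yields 4 (consumed and discarded).
Step 3: next(g) yields 29 (consumed and discarded).
Step 4: next(g) yields 19, assigned to output.
Therefore output = 19.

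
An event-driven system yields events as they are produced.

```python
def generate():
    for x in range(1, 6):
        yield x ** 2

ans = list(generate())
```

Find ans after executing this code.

Step 1: For each x in range(1, 6), yield x**2:
  x=1: yield 1**2 = 1
  x=2: yield 2**2 = 4
  x=3: yield 3**2 = 9
  x=4: yield 4**2 = 16
  x=5: yield 5**2 = 25
Therefore ans = [1, 4, 9, 16, 25].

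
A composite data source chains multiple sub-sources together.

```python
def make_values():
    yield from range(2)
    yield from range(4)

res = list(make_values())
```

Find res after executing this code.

Step 1: Trace yields in order:
  yield 0
  yield 1
  yield 0
  yield 1
  yield 2
  yield 3
Therefore res = [0, 1, 0, 1, 2, 3].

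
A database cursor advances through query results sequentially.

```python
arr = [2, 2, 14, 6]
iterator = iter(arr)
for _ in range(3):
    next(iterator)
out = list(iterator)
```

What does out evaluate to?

Step 1: Create iterator over [2, 2, 14, 6].
Step 2: Advance 3 positions (consuming [2, 2, 14]).
Step 3: list() collects remaining elements: [6].
Therefore out = [6].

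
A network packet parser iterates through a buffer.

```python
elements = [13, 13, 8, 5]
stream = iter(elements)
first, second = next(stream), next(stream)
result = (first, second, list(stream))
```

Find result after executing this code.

Step 1: Create iterator over [13, 13, 8, 5].
Step 2: first = 13, second = 13.
Step 3: Remaining elements: [8, 5].
Therefore result = (13, 13, [8, 5]).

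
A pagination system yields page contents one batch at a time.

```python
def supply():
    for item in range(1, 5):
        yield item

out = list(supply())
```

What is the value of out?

Step 1: The generator yields each value from range(1, 5).
Step 2: list() consumes all yields: [1, 2, 3, 4].
Therefore out = [1, 2, 3, 4].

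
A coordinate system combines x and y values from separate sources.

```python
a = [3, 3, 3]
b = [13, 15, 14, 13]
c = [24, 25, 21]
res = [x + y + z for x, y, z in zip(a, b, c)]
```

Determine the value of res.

Step 1: zip three lists (truncates to shortest, len=3):
  3 + 13 + 24 = 40
  3 + 15 + 25 = 43
  3 + 14 + 21 = 38
Therefore res = [40, 43, 38].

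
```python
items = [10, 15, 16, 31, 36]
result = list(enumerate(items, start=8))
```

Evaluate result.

Step 1: enumerate with start=8:
  (8, 10)
  (9, 15)
  (10, 16)
  (11, 31)
  (12, 36)
Therefore result = [(8, 10), (9, 15), (10, 16), (11, 31), (12, 36)].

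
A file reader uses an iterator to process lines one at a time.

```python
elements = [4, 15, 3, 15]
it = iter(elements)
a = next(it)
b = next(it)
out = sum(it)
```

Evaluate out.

Step 1: Create iterator over [4, 15, 3, 15].
Step 2: a = next() = 4, b = next() = 15.
Step 3: sum() of remaining [3, 15] = 18.
Therefore out = 18.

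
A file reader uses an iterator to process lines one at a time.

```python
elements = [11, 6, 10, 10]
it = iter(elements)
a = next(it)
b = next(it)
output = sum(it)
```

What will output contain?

Step 1: Create iterator over [11, 6, 10, 10].
Step 2: a = next() = 11, b = next() = 6.
Step 3: sum() of remaining [10, 10] = 20.
Therefore output = 20.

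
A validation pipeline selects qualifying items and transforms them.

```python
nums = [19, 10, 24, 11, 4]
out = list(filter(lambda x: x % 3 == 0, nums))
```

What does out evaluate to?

Step 1: Filter elements divisible by 3:
  19 % 3 = 1: removed
  10 % 3 = 1: removed
  24 % 3 = 0: kept
  11 % 3 = 2: removed
  4 % 3 = 1: removed
Therefore out = [24].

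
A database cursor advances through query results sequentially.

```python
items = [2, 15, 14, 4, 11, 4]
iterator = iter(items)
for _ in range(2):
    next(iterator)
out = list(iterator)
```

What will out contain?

Step 1: Create iterator over [2, 15, 14, 4, 11, 4].
Step 2: Advance 2 positions (consuming [2, 15]).
Step 3: list() collects remaining elements: [14, 4, 11, 4].
Therefore out = [14, 4, 11, 4].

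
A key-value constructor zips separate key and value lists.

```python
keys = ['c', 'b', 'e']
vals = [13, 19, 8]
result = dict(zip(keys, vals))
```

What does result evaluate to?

Step 1: zip pairs keys with values:
  'c' -> 13
  'b' -> 19
  'e' -> 8
Therefore result = {'c': 13, 'b': 19, 'e': 8}.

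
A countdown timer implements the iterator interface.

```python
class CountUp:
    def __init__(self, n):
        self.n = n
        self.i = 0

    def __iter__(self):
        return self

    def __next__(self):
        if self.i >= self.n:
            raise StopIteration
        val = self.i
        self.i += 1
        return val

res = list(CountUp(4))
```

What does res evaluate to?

Step 1: CountUp(4) creates an iterator counting 0 to 3.
Step 2: list() consumes all values: [0, 1, 2, 3].
Therefore res = [0, 1, 2, 3].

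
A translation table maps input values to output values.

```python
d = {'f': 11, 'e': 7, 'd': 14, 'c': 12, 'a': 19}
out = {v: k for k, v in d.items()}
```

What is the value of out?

Step 1: Invert dict (swap keys and values):
  'f': 11 -> 11: 'f'
  'e': 7 -> 7: 'e'
  'd': 14 -> 14: 'd'
  'c': 12 -> 12: 'c'
  'a': 19 -> 19: 'a'
Therefore out = {11: 'f', 7: 'e', 14: 'd', 12: 'c', 19: 'a'}.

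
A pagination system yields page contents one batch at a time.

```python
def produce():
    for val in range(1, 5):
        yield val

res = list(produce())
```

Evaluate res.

Step 1: The generator yields each value from range(1, 5).
Step 2: list() consumes all yields: [1, 2, 3, 4].
Therefore res = [1, 2, 3, 4].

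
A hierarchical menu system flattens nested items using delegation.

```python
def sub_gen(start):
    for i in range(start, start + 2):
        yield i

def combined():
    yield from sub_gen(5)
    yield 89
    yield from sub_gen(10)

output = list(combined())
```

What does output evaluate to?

Step 1: combined() delegates to sub_gen(5):
  yield 5
  yield 6
Step 2: yield 89
Step 3: Delegates to sub_gen(10):
  yield 10
  yield 11
Therefore output = [5, 6, 89, 10, 11].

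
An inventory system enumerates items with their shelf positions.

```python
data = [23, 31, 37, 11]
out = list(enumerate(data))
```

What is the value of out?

Step 1: enumerate pairs each element with its index:
  (0, 23)
  (1, 31)
  (2, 37)
  (3, 11)
Therefore out = [(0, 23), (1, 31), (2, 37), (3, 11)].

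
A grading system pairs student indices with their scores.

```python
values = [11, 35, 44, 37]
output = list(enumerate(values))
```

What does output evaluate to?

Step 1: enumerate pairs each element with its index:
  (0, 11)
  (1, 35)
  (2, 44)
  (3, 37)
Therefore output = [(0, 11), (1, 35), (2, 44), (3, 37)].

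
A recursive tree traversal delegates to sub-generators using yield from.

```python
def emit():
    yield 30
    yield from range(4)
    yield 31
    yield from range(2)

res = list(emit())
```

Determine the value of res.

Step 1: Trace yields in order:
  yield 30
  yield 0
  yield 1
  yield 2
  yield 3
  yield 31
  yield 0
  yield 1
Therefore res = [30, 0, 1, 2, 3, 31, 0, 1].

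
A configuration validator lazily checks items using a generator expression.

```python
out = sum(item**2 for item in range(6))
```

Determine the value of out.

Step 1: Compute item**2 for each item in range(6):
  item=0: 0**2 = 0
  item=1: 1**2 = 1
  item=2: 2**2 = 4
  item=3: 3**2 = 9
  item=4: 4**2 = 16
  item=5: 5**2 = 25
Step 2: sum = 0 + 1 + 4 + 9 + 16 + 25 = 55.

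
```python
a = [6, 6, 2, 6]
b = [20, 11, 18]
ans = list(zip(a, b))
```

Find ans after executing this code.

Step 1: zip stops at shortest (len(a)=4, len(b)=3):
  Index 0: (6, 20)
  Index 1: (6, 11)
  Index 2: (2, 18)
Step 2: Last element of a (6) has no pair, dropped.
Therefore ans = [(6, 20), (6, 11), (2, 18)].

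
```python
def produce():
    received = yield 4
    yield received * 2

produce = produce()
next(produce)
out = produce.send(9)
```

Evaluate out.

Step 1: next(produce) advances to first yield, producing 4.
Step 2: send(9) resumes, received = 9.
Step 3: yield received * 2 = 9 * 2 = 18.
Therefore out = 18.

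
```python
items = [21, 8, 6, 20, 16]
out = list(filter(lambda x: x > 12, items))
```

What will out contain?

Step 1: Filter elements > 12:
  21: kept
  8: removed
  6: removed
  20: kept
  16: kept
Therefore out = [21, 20, 16].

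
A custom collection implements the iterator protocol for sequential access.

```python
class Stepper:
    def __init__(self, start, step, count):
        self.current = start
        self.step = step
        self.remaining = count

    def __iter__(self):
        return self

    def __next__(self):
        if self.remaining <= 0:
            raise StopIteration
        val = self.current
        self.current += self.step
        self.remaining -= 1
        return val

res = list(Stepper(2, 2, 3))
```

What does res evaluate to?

Step 1: Stepper starts at 2, increments by 2, for 3 steps:
  Yield 2, then current += 2
  Yield 4, then current += 2
  Yield 6, then current += 2
Therefore res = [2, 4, 6].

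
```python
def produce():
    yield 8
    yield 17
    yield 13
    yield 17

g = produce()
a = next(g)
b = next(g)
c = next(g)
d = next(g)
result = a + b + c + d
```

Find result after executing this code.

Step 1: Create generator and consume all values:
  a = next(g) = 8
  b = next(g) = 17
  c = next(g) = 13
  d = next(g) = 17
Step 2: result = 8 + 17 + 13 + 17 = 55.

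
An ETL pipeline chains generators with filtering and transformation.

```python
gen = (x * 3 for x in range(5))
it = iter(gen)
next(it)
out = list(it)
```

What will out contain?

Step 1: Generator produces [0, 3, 6, 9, 12].
Step 2: next(it) consumes first element (0).
Step 3: list(it) collects remaining: [3, 6, 9, 12].
Therefore out = [3, 6, 9, 12].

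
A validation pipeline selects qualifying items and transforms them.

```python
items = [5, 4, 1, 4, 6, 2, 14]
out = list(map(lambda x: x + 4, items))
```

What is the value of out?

Step 1: Apply lambda x: x + 4 to each element:
  5 -> 9
  4 -> 8
  1 -> 5
  4 -> 8
  6 -> 10
  2 -> 6
  14 -> 18
Therefore out = [9, 8, 5, 8, 10, 6, 18].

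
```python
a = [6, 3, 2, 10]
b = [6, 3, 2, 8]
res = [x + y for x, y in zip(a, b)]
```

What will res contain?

Step 1: Add corresponding elements:
  6 + 6 = 12
  3 + 3 = 6
  2 + 2 = 4
  10 + 8 = 18
Therefore res = [12, 6, 4, 18].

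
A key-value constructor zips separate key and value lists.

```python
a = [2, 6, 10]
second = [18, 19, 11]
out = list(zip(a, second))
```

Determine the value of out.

Step 1: zip pairs elements at same index:
  Index 0: (2, 18)
  Index 1: (6, 19)
  Index 2: (10, 11)
Therefore out = [(2, 18), (6, 19), (10, 11)].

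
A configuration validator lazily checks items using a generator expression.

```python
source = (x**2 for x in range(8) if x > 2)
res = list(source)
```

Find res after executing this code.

Step 1: For range(8), keep x > 2, then square:
  x=0: 0 <= 2, excluded
  x=1: 1 <= 2, excluded
  x=2: 2 <= 2, excluded
  x=3: 3 > 2, yield 3**2 = 9
  x=4: 4 > 2, yield 4**2 = 16
  x=5: 5 > 2, yield 5**2 = 25
  x=6: 6 > 2, yield 6**2 = 36
  x=7: 7 > 2, yield 7**2 = 49
Therefore res = [9, 16, 25, 36, 49].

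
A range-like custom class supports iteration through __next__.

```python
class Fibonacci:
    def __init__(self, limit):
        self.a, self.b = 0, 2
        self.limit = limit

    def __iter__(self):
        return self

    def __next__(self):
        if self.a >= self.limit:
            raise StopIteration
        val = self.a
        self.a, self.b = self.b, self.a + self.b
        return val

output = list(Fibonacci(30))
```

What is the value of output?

Step 1: Fibonacci-like sequence (a=0, b=2) until >= 30:
  Yield 0, then a,b = 2,2
  Yield 2, then a,b = 2,4
  Yield 2, then a,b = 4,6
  Yield 4, then a,b = 6,10
  Yield 6, then a,b = 10,16
  Yield 10, then a,b = 16,26
  Yield 16, then a,b = 26,42
  Yield 26, then a,b = 42,68
Step 2: 42 >= 30, stop.
Therefore output = [0, 2, 2, 4, 6, 10, 16, 26].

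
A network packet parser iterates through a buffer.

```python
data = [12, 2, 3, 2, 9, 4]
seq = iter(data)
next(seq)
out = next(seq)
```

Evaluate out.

Step 1: Create iterator over [12, 2, 3, 2, 9, 4].
Step 2: next() consumes 12.
Step 3: next() returns 2.
Therefore out = 2.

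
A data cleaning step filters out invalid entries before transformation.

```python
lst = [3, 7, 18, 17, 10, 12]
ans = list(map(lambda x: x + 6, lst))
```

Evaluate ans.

Step 1: Apply lambda x: x + 6 to each element:
  3 -> 9
  7 -> 13
  18 -> 24
  17 -> 23
  10 -> 16
  12 -> 18
Therefore ans = [9, 13, 24, 23, 16, 18].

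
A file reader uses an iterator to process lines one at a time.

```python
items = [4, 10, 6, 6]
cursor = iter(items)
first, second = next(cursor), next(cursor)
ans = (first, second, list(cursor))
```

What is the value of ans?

Step 1: Create iterator over [4, 10, 6, 6].
Step 2: first = 4, second = 10.
Step 3: Remaining elements: [6, 6].
Therefore ans = (4, 10, [6, 6]).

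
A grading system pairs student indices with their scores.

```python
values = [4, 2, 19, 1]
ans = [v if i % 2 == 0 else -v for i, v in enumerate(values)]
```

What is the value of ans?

Step 1: For each (i, v), keep v if i is even, negate if odd:
  i=0 (even): keep 4
  i=1 (odd): negate to -2
  i=2 (even): keep 19
  i=3 (odd): negate to -1
Therefore ans = [4, -2, 19, -1].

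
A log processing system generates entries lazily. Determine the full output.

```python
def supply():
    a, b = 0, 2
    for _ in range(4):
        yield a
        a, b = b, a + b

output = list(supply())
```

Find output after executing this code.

Step 1: Fibonacci-like sequence starting with a=0, b=2:
  Iteration 1: yield a=0, then a,b = 2,2
  Iteration 2: yield a=2, then a,b = 2,4
  Iteration 3: yield a=2, then a,b = 4,6
  Iteration 4: yield a=4, then a,b = 6,10
Therefore output = [0, 2, 2, 4].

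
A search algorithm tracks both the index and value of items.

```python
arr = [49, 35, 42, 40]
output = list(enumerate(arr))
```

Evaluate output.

Step 1: enumerate pairs each element with its index:
  (0, 49)
  (1, 35)
  (2, 42)
  (3, 40)
Therefore output = [(0, 49), (1, 35), (2, 42), (3, 40)].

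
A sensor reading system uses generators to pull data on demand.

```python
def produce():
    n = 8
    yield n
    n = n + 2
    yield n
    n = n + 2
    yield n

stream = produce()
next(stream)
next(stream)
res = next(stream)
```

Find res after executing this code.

Step 1: Trace through generator execution:
  Yield 1: n starts at 8, yield 8
  Yield 2: n = 8 + 2 = 10, yield 10
  Yield 3: n = 10 + 2 = 12, yield 12
Step 2: First next() gets 8, second next() gets the second value, third next() yields 12.
Therefore res = 12.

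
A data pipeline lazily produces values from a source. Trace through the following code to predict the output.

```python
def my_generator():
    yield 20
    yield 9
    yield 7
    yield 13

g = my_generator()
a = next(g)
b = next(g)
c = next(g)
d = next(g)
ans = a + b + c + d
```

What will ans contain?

Step 1: Create generator and consume all values:
  a = next(g) = 20
  b = next(g) = 9
  c = next(g) = 7
  d = next(g) = 13
Step 2: ans = 20 + 9 + 7 + 13 = 49.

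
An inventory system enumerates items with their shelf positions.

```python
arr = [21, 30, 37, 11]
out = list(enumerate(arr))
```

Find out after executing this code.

Step 1: enumerate pairs each element with its index:
  (0, 21)
  (1, 30)
  (2, 37)
  (3, 11)
Therefore out = [(0, 21), (1, 30), (2, 37), (3, 11)].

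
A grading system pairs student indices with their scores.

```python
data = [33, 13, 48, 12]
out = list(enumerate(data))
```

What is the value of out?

Step 1: enumerate pairs each element with its index:
  (0, 33)
  (1, 13)
  (2, 48)
  (3, 12)
Therefore out = [(0, 33), (1, 13), (2, 48), (3, 12)].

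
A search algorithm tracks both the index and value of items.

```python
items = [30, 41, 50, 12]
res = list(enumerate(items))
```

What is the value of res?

Step 1: enumerate pairs each element with its index:
  (0, 30)
  (1, 41)
  (2, 50)
  (3, 12)
Therefore res = [(0, 30), (1, 41), (2, 50), (3, 12)].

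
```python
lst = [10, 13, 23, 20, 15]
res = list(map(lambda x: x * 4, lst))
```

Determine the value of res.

Step 1: Apply lambda x: x * 4 to each element:
  10 -> 40
  13 -> 52
  23 -> 92
  20 -> 80
  15 -> 60
Therefore res = [40, 52, 92, 80, 60].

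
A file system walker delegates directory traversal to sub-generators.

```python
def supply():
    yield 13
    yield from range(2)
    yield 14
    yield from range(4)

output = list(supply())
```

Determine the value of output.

Step 1: Trace yields in order:
  yield 13
  yield 0
  yield 1
  yield 14
  yield 0
  yield 1
  yield 2
  yield 3
Therefore output = [13, 0, 1, 14, 0, 1, 2, 3].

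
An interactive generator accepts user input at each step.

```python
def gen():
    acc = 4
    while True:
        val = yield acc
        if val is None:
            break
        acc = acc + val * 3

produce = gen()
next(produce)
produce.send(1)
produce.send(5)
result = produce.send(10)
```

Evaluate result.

Step 1: next() -> yield acc=4.
Step 2: send(1) -> val=1, acc = 4 + 1*3 = 7, yield 7.
Step 3: send(5) -> val=5, acc = 7 + 5*3 = 22, yield 22.
Step 4: send(10) -> val=10, acc = 22 + 10*3 = 52, yield 52.
Therefore result = 52.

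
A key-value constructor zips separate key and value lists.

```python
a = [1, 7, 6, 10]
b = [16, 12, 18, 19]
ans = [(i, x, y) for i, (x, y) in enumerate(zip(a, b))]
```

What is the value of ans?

Step 1: enumerate(zip(a, b)) gives index with paired elements:
  i=0: (1, 16)
  i=1: (7, 12)
  i=2: (6, 18)
  i=3: (10, 19)
Therefore ans = [(0, 1, 16), (1, 7, 12), (2, 6, 18), (3, 10, 19)].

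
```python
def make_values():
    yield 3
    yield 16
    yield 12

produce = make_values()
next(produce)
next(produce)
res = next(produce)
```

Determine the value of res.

Step 1: make_values() creates a generator.
Step 2: next(produce) yields 3 (consumed and discarded).
Step 3: next(produce) yields 16 (consumed and discarded).
Step 4: next(produce) yields 12, assigned to res.
Therefore res = 12.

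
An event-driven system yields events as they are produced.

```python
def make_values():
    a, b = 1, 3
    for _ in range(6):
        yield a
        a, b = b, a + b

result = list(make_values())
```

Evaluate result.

Step 1: Fibonacci-like sequence starting with a=1, b=3:
  Iteration 1: yield a=1, then a,b = 3,4
  Iteration 2: yield a=3, then a,b = 4,7
  Iteration 3: yield a=4, then a,b = 7,11
  Iteration 4: yield a=7, then a,b = 11,18
  Iteration 5: yield a=11, then a,b = 18,29
  Iteration 6: yield a=18, then a,b = 29,47
Therefore result = [1, 3, 4, 7, 11, 18].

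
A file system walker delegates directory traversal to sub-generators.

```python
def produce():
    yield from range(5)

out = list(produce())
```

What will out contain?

Step 1: yield from delegates to the iterable, yielding each element.
Step 2: Collected values: [0, 1, 2, 3, 4].
Therefore out = [0, 1, 2, 3, 4].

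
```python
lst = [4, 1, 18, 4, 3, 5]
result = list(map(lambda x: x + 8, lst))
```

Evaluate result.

Step 1: Apply lambda x: x + 8 to each element:
  4 -> 12
  1 -> 9
  18 -> 26
  4 -> 12
  3 -> 11
  5 -> 13
Therefore result = [12, 9, 26, 12, 11, 13].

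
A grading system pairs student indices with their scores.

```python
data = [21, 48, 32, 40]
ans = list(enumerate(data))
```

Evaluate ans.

Step 1: enumerate pairs each element with its index:
  (0, 21)
  (1, 48)
  (2, 32)
  (3, 40)
Therefore ans = [(0, 21), (1, 48), (2, 32), (3, 40)].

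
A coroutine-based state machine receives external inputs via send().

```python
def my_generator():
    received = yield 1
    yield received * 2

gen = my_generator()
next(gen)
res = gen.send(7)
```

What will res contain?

Step 1: next(gen) advances to first yield, producing 1.
Step 2: send(7) resumes, received = 7.
Step 3: yield received * 2 = 7 * 2 = 14.
Therefore res = 14.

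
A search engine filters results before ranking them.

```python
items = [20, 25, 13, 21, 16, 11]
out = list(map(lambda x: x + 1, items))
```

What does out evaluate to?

Step 1: Apply lambda x: x + 1 to each element:
  20 -> 21
  25 -> 26
  13 -> 14
  21 -> 22
  16 -> 17
  11 -> 12
Therefore out = [21, 26, 14, 22, 17, 12].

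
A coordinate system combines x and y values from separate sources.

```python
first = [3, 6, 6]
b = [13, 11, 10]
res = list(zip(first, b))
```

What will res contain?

Step 1: zip pairs elements at same index:
  Index 0: (3, 13)
  Index 1: (6, 11)
  Index 2: (6, 10)
Therefore res = [(3, 13), (6, 11), (6, 10)].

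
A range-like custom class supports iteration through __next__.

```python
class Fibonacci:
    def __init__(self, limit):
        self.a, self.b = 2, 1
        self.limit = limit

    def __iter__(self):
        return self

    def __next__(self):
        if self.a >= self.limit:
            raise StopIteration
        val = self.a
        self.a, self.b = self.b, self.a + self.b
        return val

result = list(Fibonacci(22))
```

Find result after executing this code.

Step 1: Fibonacci-like sequence (a=2, b=1) until >= 22:
  Yield 2, then a,b = 1,3
  Yield 1, then a,b = 3,4
  Yield 3, then a,b = 4,7
  Yield 4, then a,b = 7,11
  Yield 7, then a,b = 11,18
  Yield 11, then a,b = 18,29
  Yield 18, then a,b = 29,47
Step 2: 29 >= 22, stop.
Therefore result = [2, 1, 3, 4, 7, 11, 18].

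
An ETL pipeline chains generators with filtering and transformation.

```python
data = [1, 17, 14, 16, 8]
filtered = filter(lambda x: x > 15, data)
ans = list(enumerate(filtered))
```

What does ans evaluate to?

Step 1: Filter [1, 17, 14, 16, 8] for > 15: [17, 16].
Step 2: enumerate re-indexes from 0: [(0, 17), (1, 16)].
Therefore ans = [(0, 17), (1, 16)].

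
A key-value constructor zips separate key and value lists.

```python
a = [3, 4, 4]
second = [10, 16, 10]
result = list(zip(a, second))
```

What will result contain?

Step 1: zip pairs elements at same index:
  Index 0: (3, 10)
  Index 1: (4, 16)
  Index 2: (4, 10)
Therefore result = [(3, 10), (4, 16), (4, 10)].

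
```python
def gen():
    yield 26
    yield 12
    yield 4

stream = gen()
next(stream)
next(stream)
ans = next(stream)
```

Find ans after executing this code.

Step 1: gen() creates a generator.
Step 2: next(stream) yields 26 (consumed and discarded).
Step 3: next(stream) yields 12 (consumed and discarded).
Step 4: next(stream) yields 4, assigned to ans.
Therefore ans = 4.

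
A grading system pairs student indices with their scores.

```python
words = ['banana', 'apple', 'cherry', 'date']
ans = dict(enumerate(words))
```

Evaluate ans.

Step 1: enumerate pairs indices with words:
  0 -> 'banana'
  1 -> 'apple'
  2 -> 'cherry'
  3 -> 'date'
Therefore ans = {0: 'banana', 1: 'apple', 2: 'cherry', 3: 'date'}.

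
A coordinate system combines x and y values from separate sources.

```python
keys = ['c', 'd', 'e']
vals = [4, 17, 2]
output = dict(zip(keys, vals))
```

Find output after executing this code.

Step 1: zip pairs keys with values:
  'c' -> 4
  'd' -> 17
  'e' -> 2
Therefore output = {'c': 4, 'd': 17, 'e': 2}.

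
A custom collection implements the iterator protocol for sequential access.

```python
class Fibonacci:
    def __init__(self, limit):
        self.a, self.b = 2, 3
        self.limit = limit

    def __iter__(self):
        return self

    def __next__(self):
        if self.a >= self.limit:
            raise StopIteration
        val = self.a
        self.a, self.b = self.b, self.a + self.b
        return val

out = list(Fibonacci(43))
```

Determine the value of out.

Step 1: Fibonacci-like sequence (a=2, b=3) until >= 43:
  Yield 2, then a,b = 3,5
  Yield 3, then a,b = 5,8
  Yield 5, then a,b = 8,13
  Yield 8, then a,b = 13,21
  Yield 13, then a,b = 21,34
  Yield 21, then a,b = 34,55
  Yield 34, then a,b = 55,89
Step 2: 55 >= 43, stop.
Therefore out = [2, 3, 5, 8, 13, 21, 34].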